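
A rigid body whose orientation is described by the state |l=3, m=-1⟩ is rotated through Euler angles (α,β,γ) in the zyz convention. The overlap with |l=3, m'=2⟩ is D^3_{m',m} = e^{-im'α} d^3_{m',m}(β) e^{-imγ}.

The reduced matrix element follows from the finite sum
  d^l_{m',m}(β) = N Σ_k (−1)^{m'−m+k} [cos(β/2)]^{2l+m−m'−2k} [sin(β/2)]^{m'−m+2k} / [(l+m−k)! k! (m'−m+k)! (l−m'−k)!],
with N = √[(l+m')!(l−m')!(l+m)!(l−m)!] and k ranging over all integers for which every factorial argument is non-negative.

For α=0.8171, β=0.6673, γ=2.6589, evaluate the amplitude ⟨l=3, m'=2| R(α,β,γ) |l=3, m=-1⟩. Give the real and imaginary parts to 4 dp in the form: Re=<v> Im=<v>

Re=-0.0915 Im=-0.1505

D^3_{2,-1}(0.8171,0.6673,2.6589) = e^{-i·2·0.8171}·d^3_{2,-1}(0.6673)·e^{-i·-1·2.6589}. Compute d first:
With c≡cos(β/2)=0.944853 and s≡sin(β/2)=0.327494, N=[120·1·2·24]^{1/2}=75.894664
Admissible k: 0..1 (factorial args all ≥0)
  k=0: (−1)^3·75.8947/(12)·0.9449^3·0.3275^3 = -0.187384
  k=1: (−1)^4·75.8947/(24)·0.9449^1·0.3275^5 = +0.011256
d^3_{2,-1}(0.6673) = -0.187384 +0.011256 = -0.176128
Phases: e^{-i·(2)·0.8171}=-0.063361-0.997991i, e^{-i·(-1)·2.6589}=-0.885748+0.464166i ⇒ D=-0.091473-0.150512i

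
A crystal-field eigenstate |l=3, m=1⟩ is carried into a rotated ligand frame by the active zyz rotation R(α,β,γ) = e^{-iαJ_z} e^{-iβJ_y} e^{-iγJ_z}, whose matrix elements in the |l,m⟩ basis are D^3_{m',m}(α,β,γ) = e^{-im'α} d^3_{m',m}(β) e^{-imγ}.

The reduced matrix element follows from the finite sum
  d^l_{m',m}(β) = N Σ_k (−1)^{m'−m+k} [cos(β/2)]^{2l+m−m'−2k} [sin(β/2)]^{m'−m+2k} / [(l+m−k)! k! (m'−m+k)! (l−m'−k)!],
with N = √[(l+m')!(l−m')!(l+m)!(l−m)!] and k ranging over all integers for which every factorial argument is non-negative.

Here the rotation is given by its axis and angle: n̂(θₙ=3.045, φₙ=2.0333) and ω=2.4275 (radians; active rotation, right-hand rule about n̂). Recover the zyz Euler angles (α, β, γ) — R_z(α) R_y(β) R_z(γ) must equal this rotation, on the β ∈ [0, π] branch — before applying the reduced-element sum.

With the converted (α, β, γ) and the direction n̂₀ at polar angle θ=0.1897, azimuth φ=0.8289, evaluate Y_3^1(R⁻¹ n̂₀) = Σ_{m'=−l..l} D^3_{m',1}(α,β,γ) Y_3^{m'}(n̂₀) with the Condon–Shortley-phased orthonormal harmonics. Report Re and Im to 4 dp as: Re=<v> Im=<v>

Axis–angle → zyz. n̂ = (sinθₙcosφₙ, sinθₙsinφₙ, cosθₙ) = (-0.043032, +0.086310, -0.995339), ω = 2.4275.
R = I cosω + sinω [n̂]ₓ + (1−cosω) n̂n̂ᵀ gives
  R = [-0.752437, +0.645358, +0.131725; -0.658400, -0.742609, -0.122644; +0.018671, -0.179010, +0.983670]
β = atan2(√(R₁₃²+R₂₃²), R₃₃) = 0.180967; α = atan2(R₂₃, R₁₃) mod 2π = 5.533472; γ = atan2(R₃₂, −R₃₁) mod 2π = 4.608464
Need the full column D^3_{m',1} for m'=−3..3 at α=5.5335, β=0.1810, γ=4.6085.
cos(β/2)=0.995909, sin(β/2)=0.090360
d^3_{-3,1}: single k=4 term ⇒ +0.000256;  D = +0.000215-0.000139i
d^3_{-2,1}: k∈[3..4] ⇒ +0.004609 -0.000019 = +0.004590;  D = +0.004520+0.000801i
d^3_{-1,1}: k∈[2..4] ⇒ +0.048193 -0.000529 +0.000001 = +0.047665;  D = +0.028686+0.038066i
d^3_{0,1}: k∈[1..3] ⇒ +0.306667 -0.007574 +0.000021 = +0.299114;  D = -0.031029+0.297500i
d^3_{1,1}: k∈[0..2] ⇒ +0.975705 -0.064257 +0.000397 = +0.911844;  D = -0.687235+0.599305i
d^3_{2,1}: k∈[0..1] ⇒ -0.279947 +0.004609 = -0.275338;  D = +0.275192+0.008962i
d^3_{3,1}: single k=0 term ⇒ +0.031108;  D = -0.022066-0.021928i
Y_3^{m'}(θ=0.1897,φ=0.8289) and Σ D·Y over m':
  (+0.0002-0.0001i)·(-0.0022-0.0017i)  (+0.0045+0.0008i)·(-0.0031-0.0356i)  (+0.0287+0.0381i)·(+0.1574-0.1717i)  (-0.0310+0.2975i)·(+0.6678+0.0000i)  (-0.6872+0.5993i)·(-0.1574-0.1717i)  (+0.2752+0.0090i)·(-0.0031+0.0356i)  (-0.0221-0.0219i)·(+0.0022-0.0017i)
Y_3^1(R⁻¹ n̂) = +0.200153+0.233004i

Re=0.2002 Im=0.2330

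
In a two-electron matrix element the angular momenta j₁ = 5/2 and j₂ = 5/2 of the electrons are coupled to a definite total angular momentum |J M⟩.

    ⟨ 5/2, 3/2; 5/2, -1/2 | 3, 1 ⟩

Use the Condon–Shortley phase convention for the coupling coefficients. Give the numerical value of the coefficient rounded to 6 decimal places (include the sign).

j₁+j₂−J=2  J+j₁−j₂=3  J−j₁+j₂=3  j₁+j₂+J+1=9
(j₁±m₁, j₂±m₂, J±M) = (4,1,2,3,4,2)
P² = 96/5
sum k=0..1:
  [0] +1/8 = 1/8
  [1] −1/12 = -1/12
S = 1/24
C² = P²·S² = 1/30 ; C = +0.182574

+0.182574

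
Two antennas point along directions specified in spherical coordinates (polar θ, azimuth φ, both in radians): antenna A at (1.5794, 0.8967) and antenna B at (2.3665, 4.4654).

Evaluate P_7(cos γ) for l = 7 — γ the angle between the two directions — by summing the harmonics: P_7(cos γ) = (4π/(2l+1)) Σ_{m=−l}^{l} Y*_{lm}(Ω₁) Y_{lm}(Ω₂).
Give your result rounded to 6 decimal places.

Expand P_7 via completeness: Σ_{m} conj(Y_{7,m}) at Ω₁ times Y_{7,m} at Ω₂ —
  term(m=-7) = (0.020305, 0.003107)   from Y*(Ω₁)=(0.499900, -0.003142), Y(Ω₂)=(0.040578, 0.006471)
  term(m=-6) = (-0.002114, -0.001382)   from Y*(Ω₁)=(-0.009966, 0.012636), Y(Ω₂)=(0.013929, 0.156331)
  term(m=-5) = (-0.068047, -0.107401)   from Y*(Ω₁)=(0.083159, 0.356949), Y(Ω₂)=(-0.327523, 0.114331)
  term(m=-4) = (0.001187, 0.008567)   from Y*(Ω₁)=(-0.017087, -0.008153), Y(Ω₂)=(-0.251440, -0.381412)
  term(m=-3) = (-0.023516, 0.078956)   from Y*(Ω₁)=(-0.298123, 0.144559), Y(Ω₂)=(0.167839, -0.183458)
  term(m=-2) = (-0.002825, 0.003244)   from Y*(Ω₁)=(0.004455, -0.019681), Y(Ω₂)=(-0.187684, -0.101070)
  term(m=-1) = (-0.103769, 0.047228)   from Y*(Ω₁)=(-0.198943, -0.249007), Y(Ω₂)=(0.087456, -0.346859)
  term(m=+0) = (-0.002296, 0.000000)   from Y*(Ω₁)=(0.020548, -0.000000), Y(Ω₂)=(-0.111732, 0.000000)
  term(m=+1) = (-0.103769, -0.047228)   from Y*(Ω₁)=(0.198943, -0.249007), Y(Ω₂)=(-0.087456, -0.346859)
  term(m=+2) = (-0.002825, -0.003244)   from Y*(Ω₁)=(0.004455, 0.019681), Y(Ω₂)=(-0.187684, 0.101070)
  term(m=+3) = (-0.023516, -0.078956)   from Y*(Ω₁)=(0.298123, 0.144559), Y(Ω₂)=(-0.167839, -0.183458)
  term(m=+4) = (0.001187, -0.008567)   from Y*(Ω₁)=(-0.017087, 0.008153), Y(Ω₂)=(-0.251440, 0.381412)
  term(m=+5) = (-0.068047, 0.107401)   from Y*(Ω₁)=(-0.083159, 0.356949), Y(Ω₂)=(0.327523, 0.114331)
  term(m=+6) = (-0.002114, 0.001382)   from Y*(Ω₁)=(-0.009966, -0.012636), Y(Ω₂)=(0.013929, -0.156331)
  term(m=+7) = (0.020305, -0.003107)   from Y*(Ω₁)=(-0.499900, -0.003142), Y(Ω₂)=(-0.040578, 0.006471)
Total Σ_m = (-0.359855, -0.000000). Multiply by 0.837758: (-0.301471, -0.000000). P_7(cos γ) = -0.301471

-0.301471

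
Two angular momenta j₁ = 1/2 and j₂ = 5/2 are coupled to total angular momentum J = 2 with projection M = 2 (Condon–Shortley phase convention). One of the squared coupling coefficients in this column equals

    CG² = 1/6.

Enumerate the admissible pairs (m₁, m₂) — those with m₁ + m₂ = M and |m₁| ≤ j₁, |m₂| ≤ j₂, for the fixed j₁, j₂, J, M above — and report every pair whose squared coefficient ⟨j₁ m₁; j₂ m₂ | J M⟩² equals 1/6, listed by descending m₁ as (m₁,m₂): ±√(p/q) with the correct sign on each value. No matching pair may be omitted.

(1/2,3/2): +√(1/6)

Admissible pairs with m₁+m₂ = M = 2: (-1/2,5/2), (1/2,3/2)
  (m₁,m₂)=(1/2,3/2): CG² = 1/6, CG = +√(1/6)   ← matches the target
  (m₁,m₂)=(-1/2,5/2): CG² = 5/6, CG = −√(5/6)
Pairs with CG² = 1/6: (1/2,3/2): +√(1/6)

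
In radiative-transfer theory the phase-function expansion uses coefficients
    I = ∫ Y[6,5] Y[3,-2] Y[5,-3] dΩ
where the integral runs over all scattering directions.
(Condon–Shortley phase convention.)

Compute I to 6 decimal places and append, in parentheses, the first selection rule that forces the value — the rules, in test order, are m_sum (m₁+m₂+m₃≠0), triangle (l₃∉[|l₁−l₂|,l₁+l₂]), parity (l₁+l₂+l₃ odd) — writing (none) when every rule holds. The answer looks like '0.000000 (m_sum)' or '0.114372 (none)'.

Checks pass: Σm=0; 14 even; l₃=5∈[3,9].
(2·6+1)(2·3+1)(2·5+1) = 1001
Δ: 4! 8! 2! / 15! → 1/675675
sum: t=1:−1/8640 t=2:+1/2304 t=3:−1/8640 = 7/34560
3j²(6 3 5; 0 0 0) = Δ·Π!·Σ² = 7/429  (sign -1)
sum: t=0:+1/120960 t=1:−1/483840 = 1/161280
3j²(6 3 5; 5 -2 -3) = Δ·Π!·Σ² = 2/91  (sign +1)
combine: 4πI² = 1001·7/429·2/91 = 14/39
take √, sign -1: I = -0.16901560
No selection rule forces the value: the integral is nonzero (none).

-0.169016 (none)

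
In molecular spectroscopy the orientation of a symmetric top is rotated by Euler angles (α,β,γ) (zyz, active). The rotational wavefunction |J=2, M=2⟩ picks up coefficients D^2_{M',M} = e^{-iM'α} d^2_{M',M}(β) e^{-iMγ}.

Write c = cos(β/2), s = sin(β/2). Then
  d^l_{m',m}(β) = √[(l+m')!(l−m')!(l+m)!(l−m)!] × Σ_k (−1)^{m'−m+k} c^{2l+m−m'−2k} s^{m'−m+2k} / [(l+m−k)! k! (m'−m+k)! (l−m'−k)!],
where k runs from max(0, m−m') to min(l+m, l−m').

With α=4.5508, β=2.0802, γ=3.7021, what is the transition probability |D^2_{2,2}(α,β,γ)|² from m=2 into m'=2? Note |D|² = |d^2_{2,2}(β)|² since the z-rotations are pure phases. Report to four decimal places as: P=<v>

P=0.0043

D^2_{2,2}(4.5508,2.0802,3.7021) = e^{-i·2·4.5508}·d^2_{2,2}(2.0802)·e^{-i·2·3.7021}. Compute d first:
Half-angle: c=0.506134, s=0.862455. N=√(24·1·24·1)=24.000000
k∈{0} keeps every argument non-negative
  k=0: (−1)^0·24.0000/(24)·0.5061^4·0.8625^0 = +0.065624
d^2_{2,2}(2.0802) = +0.065624
|D^2_{2,2}|² = |d^2_{2,2}(β)|² = (+0.065624)² = 0.004306 (the z-rotation phases have unit modulus)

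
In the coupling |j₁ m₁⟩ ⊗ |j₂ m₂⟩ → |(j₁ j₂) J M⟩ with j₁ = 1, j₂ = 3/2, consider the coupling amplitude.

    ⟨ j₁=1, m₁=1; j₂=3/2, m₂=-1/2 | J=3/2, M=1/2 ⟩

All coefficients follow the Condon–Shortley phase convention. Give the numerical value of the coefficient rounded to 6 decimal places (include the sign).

+√(8/15) ≈ +0.730297

√[4·1!1!2!/5! · 2!0!1!2!2!1!] = √(8/15)
  +(−1)^0/∏(0,1,0,1,1,1)! = 1  (running 1)
⟨..|..⟩ = √(8/15)·(1) = +0.730297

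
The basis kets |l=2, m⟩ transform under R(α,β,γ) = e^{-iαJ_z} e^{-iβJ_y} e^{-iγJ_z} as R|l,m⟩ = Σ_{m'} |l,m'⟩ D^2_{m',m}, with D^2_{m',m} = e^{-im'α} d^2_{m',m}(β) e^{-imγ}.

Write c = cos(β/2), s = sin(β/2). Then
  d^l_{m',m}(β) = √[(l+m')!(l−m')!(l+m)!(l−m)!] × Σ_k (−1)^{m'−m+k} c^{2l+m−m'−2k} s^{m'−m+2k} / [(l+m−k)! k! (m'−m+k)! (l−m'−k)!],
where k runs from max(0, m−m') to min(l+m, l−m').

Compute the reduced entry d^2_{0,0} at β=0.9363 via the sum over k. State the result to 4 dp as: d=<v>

d^2_{0,0}(β=0.9363) via the finite sum:
Half-angle: c=0.892405, s=0.451236. N=√(2·2·2·2)=4.000000
The bounds max(0,m−m')=0 and min(l+m,l−m')=2 give 3 terms
  k=0: (−1)^0·4.0000/(4)·0.8924^4·0.4512^0 = +0.634231
  k=1: (−1)^1·4.0000/(1)·0.8924^2·0.4512^2 = -0.648621
  k=2: (−1)^2·4.0000/(4)·0.8924^0·0.4512^4 = +0.041459
d^2_{0,0}(0.9363) = +0.634231 -0.648621 +0.041459 = +0.027068

d=0.0271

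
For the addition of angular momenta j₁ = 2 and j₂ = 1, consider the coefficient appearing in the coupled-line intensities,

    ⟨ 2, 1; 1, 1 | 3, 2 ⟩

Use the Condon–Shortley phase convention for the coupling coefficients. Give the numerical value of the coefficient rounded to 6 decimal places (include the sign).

triangle: 0!·4!·2!/7! = 48/5040
(j±m)!: 3!·1!·2!·0!·5!·1! = 1440
prefactor² = (2J+1)·Δ·N² = 96
  k=0: +1/(0!·0!·1!·2!·3!·0!) = 1/12
Σ = 1/12  ⇒  CG² = 96·(1/12)² = 2/3
CG = +√(2/3) = +0.816497

+0.816497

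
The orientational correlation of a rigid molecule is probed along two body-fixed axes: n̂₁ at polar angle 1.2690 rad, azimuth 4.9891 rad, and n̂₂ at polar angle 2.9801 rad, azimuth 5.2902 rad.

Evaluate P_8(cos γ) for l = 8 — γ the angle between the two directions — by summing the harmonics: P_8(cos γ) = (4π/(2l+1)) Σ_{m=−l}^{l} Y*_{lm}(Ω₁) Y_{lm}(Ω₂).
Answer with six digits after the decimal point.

Summing Y*_{l m}(θ₁,φ₁)·Y_{l m}(θ₂,φ₂) over m ∈ [−8, 8]; prefactor 4π/(2·8+1) = 0.739198:
  [-8]  conj(Y_{8,-8})(Ω₁) = -0.21344 + 0.28495j ; Y_{8,-8}(Ω₂) = -0.00000 + 0.00000j ; Δ = -0.00000 - 0.00000j
  [-7]  conj(Y_{8,-7})(Ω₁) = -0.41394 - 0.15874j ; Y_{8,-7}(Ω₂) = -0.00000 - 0.00000j ; Δ = 0.00000 + 0.00000j
  [-6]  conj(Y_{8,-6})(Ω₁) = 0.00829 - 0.09239j ; Y_{8,-6}(Ω₂) = 0.00008 - 0.00003j ; Δ = -0.00000 - 0.00001j
  [-5]  conj(Y_{8,-5})(Ω₁) = -0.31560 + 0.05979j ; Y_{8,-5}(Ω₂) = -0.00025 + 0.00097j ; Δ = 0.00002 - 0.00032j
  [-4]  conj(Y_{8,-4})(Ω₁) = -0.09936 - 0.19856j ; Y_{8,-4}(Ω₂) = -0.00570 - 0.00624j ; Δ = -0.00067 + 0.00175j
  [-3]  conj(Y_{8,-3})(Ω₁) = -0.16801 + 0.15361j ; Y_{8,-3}(Ω₂) = 0.05192 - 0.00852j ; Δ = -0.00741 + 0.00941j
  [-2]  conj(Y_{8,-2})(Ω₁) = -0.22463 - 0.13878j ; Y_{8,-2}(Ω₂) = -0.09296 + 0.21090j ; Δ = 0.05015 - 0.03447j
  [-1]  conj(Y_{8,-1})(Ω₁) = -0.04965 + 0.17484j ; Y_{8,-1}(Ω₂) = -0.34153 - 0.52378j ; Δ = 0.10853 - 0.03370j
  [+0]  conj(Y_{8,0})(Ω₁) = -0.27368 + 0.00000j ; Y_{8,0}(Ω₂) = 0.67743 + 0.00000j ; Δ = -0.18540 + 0.00000j
  [+1]  conj(Y_{8,1})(Ω₁) = 0.04965 + 0.17484j ; Y_{8,1}(Ω₂) = 0.34153 - 0.52378j ; Δ = 0.10853 + 0.03370j
  [+2]  conj(Y_{8,2})(Ω₁) = -0.22463 + 0.13878j ; Y_{8,2}(Ω₂) = -0.09296 - 0.21090j ; Δ = 0.05015 + 0.03447j
  [+3]  conj(Y_{8,3})(Ω₁) = 0.16801 + 0.15361j ; Y_{8,3}(Ω₂) = -0.05192 - 0.00852j ; Δ = -0.00741 - 0.00941j
  [+4]  conj(Y_{8,4})(Ω₁) = -0.09936 + 0.19856j ; Y_{8,4}(Ω₂) = -0.00570 + 0.00624j ; Δ = -0.00067 - 0.00175j
  [+5]  conj(Y_{8,5})(Ω₁) = 0.31560 + 0.05979j ; Y_{8,5}(Ω₂) = 0.00025 + 0.00097j ; Δ = 0.00002 + 0.00032j
  [+6]  conj(Y_{8,6})(Ω₁) = 0.00829 + 0.09239j ; Y_{8,6}(Ω₂) = 0.00008 + 0.00003j ; Δ = -0.00000 + 0.00001j
  [+7]  conj(Y_{8,7})(Ω₁) = 0.41394 - 0.15874j ; Y_{8,7}(Ω₂) = 0.00000 - 0.00000j ; Δ = 0.00000 - 0.00000j
  [+8]  conj(Y_{8,8})(Ω₁) = -0.21344 - 0.28495j ; Y_{8,8}(Ω₂) = -0.00000 - 0.00000j ; Δ = -0.00000 + 0.00000j
Accumulated sum 0.11584 + 0.00000j; after 4π/(2l+1) scaling, 0.08563 + 0.00000j ⇒ P_8 = 0.085628

0.085628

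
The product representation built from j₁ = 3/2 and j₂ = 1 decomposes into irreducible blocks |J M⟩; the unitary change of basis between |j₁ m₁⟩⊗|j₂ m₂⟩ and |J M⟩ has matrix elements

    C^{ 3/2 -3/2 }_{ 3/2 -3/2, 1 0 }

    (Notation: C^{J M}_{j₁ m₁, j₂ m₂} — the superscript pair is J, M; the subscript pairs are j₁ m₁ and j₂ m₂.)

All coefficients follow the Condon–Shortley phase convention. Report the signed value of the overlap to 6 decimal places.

-0.774597  (= −√(3/5))

√[4·1!2!1!/5! · 0!3!1!1!0!3!] = √(12/5)
  +(−1)^1/∏(1,0,2,0,0,1)! = -1/2  (running -1/2)
⟨..|..⟩ = √(12/5)·(-1/2) = -0.774597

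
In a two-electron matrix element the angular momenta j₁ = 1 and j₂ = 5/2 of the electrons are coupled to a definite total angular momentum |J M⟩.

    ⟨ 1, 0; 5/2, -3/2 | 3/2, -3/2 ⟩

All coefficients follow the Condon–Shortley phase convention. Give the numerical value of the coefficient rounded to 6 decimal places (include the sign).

√[4·2!0!3!/6! · 1!1!1!4!0!3!] = √(48/5)
  +(−1)^1/∏(1,1,0,0,0,3)! = -1/6  (running -1/6)
⟨..|..⟩ = √(48/5)·(-1/6) = -0.516398

−√(4/15) ≈ -0.516398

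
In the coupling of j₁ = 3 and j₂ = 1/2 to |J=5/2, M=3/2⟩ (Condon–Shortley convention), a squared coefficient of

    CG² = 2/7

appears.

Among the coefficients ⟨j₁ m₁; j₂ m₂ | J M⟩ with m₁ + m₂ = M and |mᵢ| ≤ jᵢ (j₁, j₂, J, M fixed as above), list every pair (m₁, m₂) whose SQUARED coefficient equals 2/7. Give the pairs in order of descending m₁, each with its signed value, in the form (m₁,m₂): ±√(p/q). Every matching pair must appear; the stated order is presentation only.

Admissible pairs with m₁+m₂ = M = 3/2: (1,1/2), (2,-1/2)
  (m₁,m₂)=(2,-1/2): CG² = 5/7, CG = +√(5/7)
  (m₁,m₂)=(1,1/2): CG² = 2/7, CG = −√(2/7)   ← matches the target
Pairs with CG² = 2/7: (1,1/2): −√(2/7)

(1,1/2): −√(2/7)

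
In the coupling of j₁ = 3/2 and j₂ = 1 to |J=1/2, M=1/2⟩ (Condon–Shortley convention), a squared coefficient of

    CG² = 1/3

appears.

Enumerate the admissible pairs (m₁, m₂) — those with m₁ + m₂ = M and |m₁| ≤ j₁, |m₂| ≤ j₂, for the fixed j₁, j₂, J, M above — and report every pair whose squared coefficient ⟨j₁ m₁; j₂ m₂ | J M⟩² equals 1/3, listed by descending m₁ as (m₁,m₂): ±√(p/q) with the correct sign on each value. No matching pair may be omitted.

Admissible pairs with m₁+m₂ = M = 1/2: (-1/2,1), (1/2,0), (3/2,-1)
  (m₁,m₂)=(3/2,-1): CG² = 1/2, CG = +√(1/2)
  (m₁,m₂)=(1/2,0): CG² = 1/3, CG = −√(1/3)   ← matches the target
  (m₁,m₂)=(-1/2,1): CG² = 1/6, CG = +√(1/6)
Pairs with CG² = 1/3: (1/2,0): −√(1/3)

(1/2,0): −√(1/3)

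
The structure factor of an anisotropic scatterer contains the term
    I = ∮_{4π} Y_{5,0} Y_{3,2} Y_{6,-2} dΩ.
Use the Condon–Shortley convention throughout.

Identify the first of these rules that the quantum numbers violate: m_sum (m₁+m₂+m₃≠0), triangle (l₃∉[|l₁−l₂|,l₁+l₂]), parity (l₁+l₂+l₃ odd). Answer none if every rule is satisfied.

Σmᵢ = 0  ✓
l₃∈[|l₁−l₂|,l₁+l₂]=[2,8], have l₃=6  ✓
Σlᵢ = 14 ⇒ even  ✓

none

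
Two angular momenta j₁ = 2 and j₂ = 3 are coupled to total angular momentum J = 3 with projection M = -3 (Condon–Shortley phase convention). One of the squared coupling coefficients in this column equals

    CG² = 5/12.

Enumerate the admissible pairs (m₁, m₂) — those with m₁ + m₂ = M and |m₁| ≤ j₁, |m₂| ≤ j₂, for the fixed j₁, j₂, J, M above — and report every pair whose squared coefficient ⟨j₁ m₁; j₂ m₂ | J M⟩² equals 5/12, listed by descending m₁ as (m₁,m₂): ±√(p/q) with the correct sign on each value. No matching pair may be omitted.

Admissible pairs with m₁+m₂ = M = -3: (-2,-1), (-1,-2), (0,-3)
  (m₁,m₂)=(0,-3): CG² = 5/12, CG = +√(5/12)   ← matches the target
  (m₁,m₂)=(-1,-2): CG² = 5/12, CG = −√(5/12)   ← matches the target
  (m₁,m₂)=(-2,-1): CG² = 1/6, CG = +√(1/6)
Pairs with CG² = 5/12: (0,-3): +√(5/12); (-1,-2): −√(5/12)

(0,-3): +√(5/12); (-1,-2): −√(5/12)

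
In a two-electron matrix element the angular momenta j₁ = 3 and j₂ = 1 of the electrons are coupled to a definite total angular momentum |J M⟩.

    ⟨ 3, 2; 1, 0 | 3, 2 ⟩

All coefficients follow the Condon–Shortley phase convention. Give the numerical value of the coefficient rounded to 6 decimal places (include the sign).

+0.577350

√[7·1!5!1!/8! · 5!1!1!1!5!1!] = √(300)
  +(−1)^0/∏(0,1,1,1,4,0)! = 1/24  (running 1/24)
  +(−1)^1/∏(1,0,0,0,5,1)! = -1/120  (running 1/30)
⟨..|..⟩ = √(300)·(1/30) = +0.577350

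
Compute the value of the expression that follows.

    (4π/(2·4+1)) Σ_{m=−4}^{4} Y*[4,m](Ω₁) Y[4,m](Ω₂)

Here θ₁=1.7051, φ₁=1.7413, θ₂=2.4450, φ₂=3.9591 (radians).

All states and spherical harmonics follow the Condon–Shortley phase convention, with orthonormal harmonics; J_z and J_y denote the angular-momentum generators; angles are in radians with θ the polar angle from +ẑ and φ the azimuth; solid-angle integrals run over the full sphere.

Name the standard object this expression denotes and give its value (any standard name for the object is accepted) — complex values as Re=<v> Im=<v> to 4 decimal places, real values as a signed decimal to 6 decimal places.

Legendre polynomial (addition theorem), +0.106910

This sum is the spherical-harmonic addition theorem: it equals the Legendre polynomial P_l(cos γ) of the angle γ between the two directions.
Addition theorem: P_4(cos γ) = (4π/9) Σ_m Y*_{lm}(Ω₁) Y_{lm}(Ω₂), m = −4…4:
  [-4]  conj(Y_{4,-4})(Ω₁) = (0.331332, 0.269041) ; Y_{4,-4}(Ω₂) = (-0.074376, 0.009605) ; Δ = (-0.027227, -0.016828)
  [-3]  conj(Y_{4,-3})(Ω₁) = (-0.079843, 0.142235) ; Y_{4,-3}(Ω₂) = (-0.195722, -0.161231) ; Δ = (0.038560, -0.014965)
  [-2]  conj(Y_{4,-2})(Ω₁) = (0.270751, 0.096082) ; Y_{4,-2}(Ω₂) = (-0.027558, -0.428547) ; Δ = (0.033714, -0.118677)
  [-1]  conj(Y_{4,-1})(Ω₁) = (-0.030618, 0.177833) ; Y_{4,-1}(Ω₂) = (0.178113, -0.189935) ; Δ = (0.028323, 0.037490)
  [+0]  conj(Y_{4,0})(Ω₁) = (0.261647, -0.000000) ; Y_{4,0}(Ω₂) = (-0.268184, 0.000000) ; Δ = (-0.070170, 0.000000)
  [+1]  conj(Y_{4,1})(Ω₁) = (0.030618, 0.177833) ; Y_{4,1}(Ω₂) = (-0.178113, -0.189935) ; Δ = (0.028323, -0.037490)
  [+2]  conj(Y_{4,2})(Ω₁) = (0.270751, -0.096082) ; Y_{4,2}(Ω₂) = (-0.027558, 0.428547) ; Δ = (0.033714, 0.118677)
  [+3]  conj(Y_{4,3})(Ω₁) = (0.079843, 0.142235) ; Y_{4,3}(Ω₂) = (0.195722, -0.161231) ; Δ = (0.038560, 0.014965)
  [+4]  conj(Y_{4,4})(Ω₁) = (0.331332, -0.269041) ; Y_{4,4}(Ω₂) = (-0.074376, -0.009605) ; Δ = (-0.027227, 0.016828)
Accumulated sum (0.076569, 0.000000); after 4π/(2l+1) scaling, (0.106910, 0.000000) ⇒ P_4 = 0.106910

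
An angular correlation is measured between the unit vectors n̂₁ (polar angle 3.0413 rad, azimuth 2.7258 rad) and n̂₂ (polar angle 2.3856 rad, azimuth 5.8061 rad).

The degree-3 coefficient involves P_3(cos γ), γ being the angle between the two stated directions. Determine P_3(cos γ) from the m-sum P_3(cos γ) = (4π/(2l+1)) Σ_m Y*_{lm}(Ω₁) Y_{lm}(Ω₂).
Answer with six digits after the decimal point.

-0.279323

Summing Y*_{l m}(θ₁,φ₁)·Y_{l m}(θ₂,φ₂) over m ∈ [−3, 3]; prefactor 4π/(2·3+1) = 1.795196:
  m=-3: (-0.00013 + 0.00040j) × (0.01873 + 0.13339j) = -0.00006 - 0.00001j  (running Σ = -0.00006 - 0.00001j)
  m=-2: (-0.00687 + 0.00753j) × (-0.20237 - 0.28549j) = 0.00354 + 0.00044j  (running Σ = 0.00349 + 0.00043j)
  m=-1: (-0.11692 + 0.05162j) × (0.32436 + 0.16767j) = -0.04658 - 0.00286j  (running Σ = -0.04310 - 0.00243j)
  m=0: (-0.72399 + 0.00000j) × (0.09586 + 0.00000j) = -0.06940 + 0.00000j  (running Σ = -0.11250 - 0.00243j)
  m=1: (0.11692 + 0.05162j) × (-0.32436 + 0.16767j) = -0.04658 + 0.00286j  (running Σ = -0.15908 + 0.00043j)
  m=2: (-0.00687 - 0.00753j) × (-0.20237 + 0.28549j) = 0.00354 - 0.00044j  (running Σ = -0.15554 - 0.00001j)
  m=3: (0.00013 + 0.00040j) × (-0.01873 + 0.13339j) = -0.00006 + 0.00001j  (running Σ = -0.15559 + 0.00000j)
Σ over m = -0.15559 + 0.00000j; ×(4π/7) → -0.27932 + 0.00000j. Real part: -0.279323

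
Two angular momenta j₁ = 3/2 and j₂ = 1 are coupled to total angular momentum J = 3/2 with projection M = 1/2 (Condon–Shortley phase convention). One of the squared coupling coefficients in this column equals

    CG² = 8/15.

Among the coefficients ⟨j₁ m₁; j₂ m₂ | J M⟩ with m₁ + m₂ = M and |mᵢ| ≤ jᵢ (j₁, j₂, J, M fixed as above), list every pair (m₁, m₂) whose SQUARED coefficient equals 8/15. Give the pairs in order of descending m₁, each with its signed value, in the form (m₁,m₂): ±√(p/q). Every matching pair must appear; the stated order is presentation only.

(-1/2,1): −√(8/15)

Admissible pairs with m₁+m₂ = M = 1/2: (-1/2,1), (1/2,0), (3/2,-1)
  (m₁,m₂)=(3/2,-1): CG² = 2/5, CG = +√(2/5)
  (m₁,m₂)=(1/2,0): CG² = 1/15, CG = +√(1/15)
  (m₁,m₂)=(-1/2,1): CG² = 8/15, CG = −√(8/15)   ← matches the target
Pairs with CG² = 8/15: (-1/2,1): −√(8/15)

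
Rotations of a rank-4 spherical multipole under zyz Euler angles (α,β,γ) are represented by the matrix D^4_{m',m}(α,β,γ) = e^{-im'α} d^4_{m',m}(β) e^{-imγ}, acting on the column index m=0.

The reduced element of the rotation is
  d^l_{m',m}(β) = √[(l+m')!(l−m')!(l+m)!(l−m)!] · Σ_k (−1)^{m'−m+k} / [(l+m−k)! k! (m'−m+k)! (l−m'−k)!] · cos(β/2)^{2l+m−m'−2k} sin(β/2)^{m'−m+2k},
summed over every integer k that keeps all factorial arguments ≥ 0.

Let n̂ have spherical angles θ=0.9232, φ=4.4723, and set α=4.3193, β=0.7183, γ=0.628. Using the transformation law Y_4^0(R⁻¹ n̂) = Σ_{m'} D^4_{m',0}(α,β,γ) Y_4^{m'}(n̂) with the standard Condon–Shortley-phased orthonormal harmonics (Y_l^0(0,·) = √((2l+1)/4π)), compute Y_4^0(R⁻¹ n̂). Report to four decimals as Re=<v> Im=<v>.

Need the full column D^4_{m',0} for m'=−4..4 at α=4.3193, β=0.7183, γ=0.6280.
cos(β/2)=0.936196, sin(β/2)=0.351479
d^4_{-4,0}: single k=4 term ⇒ +0.098087;  D = -0.000153-0.098087i
d^4_{-3,0}: k∈[3..4] ⇒ +0.369483 -0.052079 = +0.317404;  D = +0.293385+0.121122i
d^4_{-2,0}: k∈[2..4] ⇒ +0.789077 -0.296587 +0.015676 = +0.508166;  D = -0.359048+0.359608i
d^4_{-1,0}: k∈[1..4] ⇒ +0.990789 -0.837909 +0.118103 -0.002774 = +0.268209;  D = -0.102736-0.247753i
d^4_{0,0}: k∈[0..4] ⇒ +0.590111 -1.330817 +0.422051 -0.026439 +0.000233 = -0.344860;  D = -0.344860+0.000000i
d^4_{1,0}: k∈[0..3] ⇒ -0.990789 +0.837909 -0.118103 +0.002774 = -0.268209;  D = +0.102736-0.247753i
d^4_{2,0}: k∈[0..2] ⇒ +0.789077 -0.296587 +0.015676 = +0.508166;  D = -0.359048-0.359608i
d^4_{3,0}: k∈[0..1] ⇒ -0.369483 +0.052079 = -0.317404;  D = -0.293385+0.121122i
d^4_{4,0}: single k=0 term ⇒ +0.098087;  D = -0.000153+0.098087i
Y_4^{m'}(θ=0.9232,φ=4.4723) and Σ D·Y over m':
  (-0.0002-0.0981i)·(+0.1026+0.1467i)  (+0.2934+0.1211i)·(+0.2527-0.2879i)  (-0.3590+0.3596i)·(-0.2920-0.1521i)  (-0.1027-0.2478i)·(+0.0245-0.1000i)  (-0.3449+0.0000i)·(-0.3472+0.0000i)  (+0.1027-0.2478i)·(-0.0245-0.1000i)  (-0.3590-0.3596i)·(-0.2920+0.1521i)  (-0.2934+0.1211i)·(-0.2527-0.2879i)  (-0.0002+0.0981i)·(+0.1026-0.1467i)
Y_4^0(R⁻¹ n̂) = +0.631006+0.000000i

Re=0.6310 Im=0.0000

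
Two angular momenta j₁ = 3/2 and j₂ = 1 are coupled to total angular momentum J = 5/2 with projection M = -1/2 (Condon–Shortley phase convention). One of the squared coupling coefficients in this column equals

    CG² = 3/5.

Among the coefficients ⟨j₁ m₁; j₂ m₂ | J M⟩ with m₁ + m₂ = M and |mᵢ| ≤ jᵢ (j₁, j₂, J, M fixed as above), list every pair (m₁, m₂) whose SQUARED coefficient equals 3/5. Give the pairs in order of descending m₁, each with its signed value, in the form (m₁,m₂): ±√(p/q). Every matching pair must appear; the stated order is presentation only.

Admissible pairs with m₁+m₂ = M = -1/2: (-3/2,1), (-1/2,0), (1/2,-1)
  (m₁,m₂)=(1/2,-1): CG² = 3/10, CG = +√(3/10)
  (m₁,m₂)=(-1/2,0): CG² = 3/5, CG = +√(3/5)   ← matches the target
  (m₁,m₂)=(-3/2,1): CG² = 1/10, CG = +√(1/10)
Pairs with CG² = 3/5: (-1/2,0): +√(3/5)

(-1/2,0): +√(3/5)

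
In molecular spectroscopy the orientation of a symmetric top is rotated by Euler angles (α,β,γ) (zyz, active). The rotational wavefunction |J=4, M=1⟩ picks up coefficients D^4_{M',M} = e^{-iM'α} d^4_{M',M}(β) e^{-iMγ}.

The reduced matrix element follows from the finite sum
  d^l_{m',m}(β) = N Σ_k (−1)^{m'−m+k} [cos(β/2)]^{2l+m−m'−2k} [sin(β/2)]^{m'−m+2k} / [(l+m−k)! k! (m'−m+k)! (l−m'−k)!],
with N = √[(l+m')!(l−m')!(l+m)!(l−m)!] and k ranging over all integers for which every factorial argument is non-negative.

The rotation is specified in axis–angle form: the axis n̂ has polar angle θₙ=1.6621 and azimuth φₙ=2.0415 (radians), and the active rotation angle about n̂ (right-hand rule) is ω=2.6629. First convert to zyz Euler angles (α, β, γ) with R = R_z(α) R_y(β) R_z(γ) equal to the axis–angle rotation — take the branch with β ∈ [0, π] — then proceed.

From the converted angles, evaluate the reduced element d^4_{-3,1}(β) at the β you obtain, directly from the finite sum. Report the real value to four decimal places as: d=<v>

d=-0.3693

Axis–angle → zyz. n̂ = (sinθₙcosφₙ, sinθₙsinφₙ, cosθₙ) = (-0.451625, +0.887537, -0.091177), ω = 2.6629.
R = I cosω + sinω [n̂]ₓ + (1−cosω) n̂n̂ᵀ gives
  R = [-0.502595, -0.714615, +0.486544; -0.798610, +0.599305, +0.055277; -0.331090, -0.360777, -0.871906]
β = atan2(√(R₁₃²+R₂₃²), R₃₃) = 2.629877; α = atan2(R₂₃, R₁₃) mod 2π = 0.113127; γ = atan2(R₃₂, −R₃₁) mod 2π = 5.454905
d^4_{-3,1}(β=2.6299) via the finite sum:
With c≡cos(β/2)=0.253075 and s≡sin(β/2)=0.967447, N=[1·5040·120·6]^{1/2}=1904.940944
Admissible k: 4..5 (factorial args all ≥0)
  k=4: (−1)^0·1904.9409/(144)·0.2531^4·0.9674^4 = +0.047536
  k=5: (−1)^1·1904.9409/(240)·0.2531^2·0.9674^6 = -0.416804
d^4_{-3,1}(2.6299) = +0.047536 -0.416804 = -0.369267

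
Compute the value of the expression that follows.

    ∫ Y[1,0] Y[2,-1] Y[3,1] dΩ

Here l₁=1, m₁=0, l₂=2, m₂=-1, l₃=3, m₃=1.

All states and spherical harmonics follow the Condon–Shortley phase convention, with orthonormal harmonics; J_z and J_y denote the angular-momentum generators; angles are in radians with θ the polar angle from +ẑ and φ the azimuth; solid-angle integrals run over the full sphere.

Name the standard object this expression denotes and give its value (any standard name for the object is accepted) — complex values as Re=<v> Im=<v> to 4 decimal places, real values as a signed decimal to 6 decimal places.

This is a Gaunt coefficient — the integral of a triple product of spherical harmonics over the sphere.
m-sum 0 ✓  L=6 even ✓  1≤3≤3 ✓
Π(2lᵢ+1) = 3×5×7 = 105
triangle coeff Δ(1,2,3) = 1/105
Σ_t [0,0]: t=0:+1/4 = 1/4
(3j)²=3/35 [(1 2 3; 0 0 0)], sign=-1
Σ_t [0,0]: t=0:+1/6 = 1/6
(3j)²=8/105 [(1 2 3; 0 -1 1)], sign=+1
⇒ 4πI² = 24/35
I = (-1)√(24/35/(4π)) = -0.23359668

Gaunt coefficient, -0.233597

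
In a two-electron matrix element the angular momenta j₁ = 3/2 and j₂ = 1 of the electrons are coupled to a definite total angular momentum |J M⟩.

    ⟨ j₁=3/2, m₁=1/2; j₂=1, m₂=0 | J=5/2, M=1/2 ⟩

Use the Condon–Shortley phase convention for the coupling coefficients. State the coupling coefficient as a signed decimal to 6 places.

√[6·0!3!2!/6! · 2!1!1!1!3!2!] = √(12/5)
  +(−1)^0/∏(0,0,1,1,2,1)! = 1/2  (running 1/2)
⟨..|..⟩ = √(12/5)·(1/2) = +0.774597

+0.774597  (= +√(3/5))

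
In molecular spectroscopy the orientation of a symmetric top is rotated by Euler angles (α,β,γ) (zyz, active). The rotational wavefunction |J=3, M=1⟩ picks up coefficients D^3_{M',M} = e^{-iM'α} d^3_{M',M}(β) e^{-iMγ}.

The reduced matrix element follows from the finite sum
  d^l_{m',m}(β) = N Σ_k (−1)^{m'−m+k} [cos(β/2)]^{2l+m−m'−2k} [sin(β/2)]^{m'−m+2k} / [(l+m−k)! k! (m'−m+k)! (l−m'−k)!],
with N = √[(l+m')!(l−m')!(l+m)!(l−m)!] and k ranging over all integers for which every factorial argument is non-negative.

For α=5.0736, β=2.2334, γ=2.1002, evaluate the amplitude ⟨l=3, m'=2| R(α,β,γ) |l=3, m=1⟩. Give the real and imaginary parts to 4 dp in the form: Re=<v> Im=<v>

Re=0.3240 Im=0.1070

D^3_{2,1}(5.0736,2.2334,2.1002) = e^{-i·2·5.0736}·d^3_{2,1}(2.2334)·e^{-i·1·2.1002}. Compute d first:
With c≡cos(β/2)=0.438650 and s≡sin(β/2)=0.898658, N=[120·1·24·2]^{1/2}=75.894664
The bounds max(0,m−m')=0 and min(l+m,l−m')=1 give 2 terms
  k=0: (−1)^1·75.8947/(24)·0.4387^5·0.8987^1 = -0.046152
  k=1: (−1)^2·75.8947/(12)·0.4387^3·0.8987^3 = +0.387408
d^3_{2,1}(2.2334) = -0.046152 +0.387408 = +0.341256
Phases: e^{-i·(2)·5.0736}=-0.750206+0.661204i, e^{-i·(1)·2.1002}=-0.505019-0.863108i ⇒ D=+0.324043+0.107014i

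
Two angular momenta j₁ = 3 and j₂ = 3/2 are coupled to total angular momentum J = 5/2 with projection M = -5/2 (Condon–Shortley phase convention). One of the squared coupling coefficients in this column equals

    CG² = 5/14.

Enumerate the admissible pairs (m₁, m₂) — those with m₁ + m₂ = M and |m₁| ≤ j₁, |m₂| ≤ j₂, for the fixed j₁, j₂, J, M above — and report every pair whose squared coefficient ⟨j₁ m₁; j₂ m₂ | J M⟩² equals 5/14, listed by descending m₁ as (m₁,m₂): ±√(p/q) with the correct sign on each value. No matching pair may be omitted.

Admissible pairs with m₁+m₂ = M = -5/2: (-3,1/2), (-2,-1/2), (-1,-3/2)
  (m₁,m₂)=(-1,-3/2): CG² = 3/28, CG = +√(3/28)
  (m₁,m₂)=(-2,-1/2): CG² = 5/14, CG = −√(5/14)   ← matches the target
  (m₁,m₂)=(-3,1/2): CG² = 15/28, CG = +√(15/28)
Pairs with CG² = 5/14: (-2,-1/2): −√(5/14)

(-2,-1/2): −√(5/14)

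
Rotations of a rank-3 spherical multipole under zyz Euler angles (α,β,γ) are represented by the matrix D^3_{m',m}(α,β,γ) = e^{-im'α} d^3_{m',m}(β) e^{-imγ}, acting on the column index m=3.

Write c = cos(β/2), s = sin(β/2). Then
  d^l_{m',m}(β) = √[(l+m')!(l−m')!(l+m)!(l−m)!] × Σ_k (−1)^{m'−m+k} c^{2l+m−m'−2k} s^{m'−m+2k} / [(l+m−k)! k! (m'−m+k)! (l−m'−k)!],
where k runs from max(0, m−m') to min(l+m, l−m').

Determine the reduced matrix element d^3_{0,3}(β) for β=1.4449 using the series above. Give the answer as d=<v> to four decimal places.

d^3_{0,3}(β=1.4449) via the finite sum:
With c≡cos(β/2)=0.750188 and s≡sin(β/2)=0.661225, N=[6·6·720·1]^{1/2}=160.996894
Admissible k: 3..3 (factorial args all ≥0)
  k=3: (−1)^0·160.9969/(36)·0.7502^3·0.6612^3 = +0.545849
d^3_{0,3}(1.4449) = +0.545849

d=0.5458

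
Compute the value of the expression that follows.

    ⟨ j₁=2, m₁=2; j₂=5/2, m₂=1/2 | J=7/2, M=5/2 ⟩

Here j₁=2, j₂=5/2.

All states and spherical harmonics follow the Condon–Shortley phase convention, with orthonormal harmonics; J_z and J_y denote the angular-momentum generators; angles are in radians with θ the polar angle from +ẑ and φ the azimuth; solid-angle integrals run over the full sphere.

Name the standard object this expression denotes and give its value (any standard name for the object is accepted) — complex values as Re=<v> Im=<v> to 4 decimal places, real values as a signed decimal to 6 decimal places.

This is a Clebsch–Gordan (vector-coupling) coefficient.
triangle: 1!×3!×4!/9! = 144/362880
(j±m)!: 4!×0!×3!×2!×6!×1! = 207360
prefactor² = (2J+1)×Δ×N² = 4608/7
  k=0: +1/(0!×1!×0!×3!×3!×1!) = 1/36
Σ = 1/36  ⇒  CG² = 4608/7×(1/36)² = 32/63
CG = +√(32/63) = +0.712697

Clebsch–Gordan coefficient, +√(32/63) ≈ +0.712697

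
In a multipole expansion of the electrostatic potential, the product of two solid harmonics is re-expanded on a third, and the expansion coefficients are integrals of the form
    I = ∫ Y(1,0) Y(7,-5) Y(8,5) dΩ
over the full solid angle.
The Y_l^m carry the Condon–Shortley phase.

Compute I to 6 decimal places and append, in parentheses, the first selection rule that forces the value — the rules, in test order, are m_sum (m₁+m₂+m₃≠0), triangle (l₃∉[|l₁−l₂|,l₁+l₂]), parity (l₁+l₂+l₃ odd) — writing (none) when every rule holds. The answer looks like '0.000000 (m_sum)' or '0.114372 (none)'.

-0.191081 (none)

m-sum 0 ✓  L=16 even ✓  6≤8≤8 ✓
Π(2lᵢ+1) = 3×15×17 = 765
triangle coeff Δ(1,7,8) = 1/2040
Σ_t [0,0]: t=0:+1/25401600 = 1/25401600
(3j)²=8/255 [(1 7 8; 0 0 0)], sign=+1
Σ_t [0,0]: t=0:+1/958003200 = 1/958003200
(3j)²=13/680 [(1 7 8; 0 -5 5)], sign=-1
⇒ 4πI² = 39/85
I = (-1)√(39/85/(4π)) = -0.19108118
No selection rule forces the value: the integral is nonzero (none).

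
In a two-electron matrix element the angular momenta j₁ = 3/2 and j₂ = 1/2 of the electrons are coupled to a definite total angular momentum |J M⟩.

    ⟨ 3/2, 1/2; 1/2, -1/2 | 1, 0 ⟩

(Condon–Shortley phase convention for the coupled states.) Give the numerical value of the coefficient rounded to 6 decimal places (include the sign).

+0.707107

j₁+j₂−J=1  J+j₁−j₂=2  J−j₁+j₂=0  j₁+j₂+J+1=4
(j₁±m₁, j₂±m₂, J±M) = (2,1,0,1,1,1)
P² = 1/2
sum k=0..0:
  [0] +1/1 = 1
S = 1
C² = P²·S² = 1/2 ; C = +0.707107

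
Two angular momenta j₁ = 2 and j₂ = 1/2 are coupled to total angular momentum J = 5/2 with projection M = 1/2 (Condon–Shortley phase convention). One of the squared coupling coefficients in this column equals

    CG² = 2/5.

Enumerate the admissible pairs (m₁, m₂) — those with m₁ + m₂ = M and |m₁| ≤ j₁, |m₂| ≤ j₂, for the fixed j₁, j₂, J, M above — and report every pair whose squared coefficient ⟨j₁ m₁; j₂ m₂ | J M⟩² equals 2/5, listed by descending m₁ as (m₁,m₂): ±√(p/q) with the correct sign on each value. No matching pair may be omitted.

Admissible pairs with m₁+m₂ = M = 1/2: (0,1/2), (1,-1/2)
  (m₁,m₂)=(1,-1/2): CG² = 2/5, CG = +√(2/5)   ← matches the target
  (m₁,m₂)=(0,1/2): CG² = 3/5, CG = +√(3/5)
Pairs with CG² = 2/5: (1,-1/2): +√(2/5)

(1,-1/2): +√(2/5)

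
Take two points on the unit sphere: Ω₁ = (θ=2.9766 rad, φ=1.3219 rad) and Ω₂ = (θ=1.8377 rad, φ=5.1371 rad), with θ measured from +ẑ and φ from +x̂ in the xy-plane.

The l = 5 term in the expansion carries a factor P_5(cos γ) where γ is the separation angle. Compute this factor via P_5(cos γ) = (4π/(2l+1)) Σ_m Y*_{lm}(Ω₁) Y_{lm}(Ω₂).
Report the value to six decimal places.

0.233832

Addition theorem: P_5(cos γ) = (4π/11) Σ_m Y*_{lm}(Ω₁) Y_{lm}(Ω₂), m = −5…5:
  [-5]  conj(Y_{5,-5})(Ω₁) = (0.000053, 0.000018) ; Y_{5,-5}(Ω₂) = (0.329861, -0.203493) ; Δ = (0.000021, -0.000005)
  [-4]  conj(Y_{5,-4})(Ω₁) = (-0.000573, 0.000884) ; Y_{5,-4}(Ω₂) = (0.042794, 0.332378) ; Δ = (-0.000318, -0.000153)
  [-3]  conj(Y_{5,-3})(Ω₁) = (-0.008076, -0.008727) ; Y_{5,-3}(Ω₂) = (0.111031, 0.033940) ; Δ = (-0.000600, -0.001243)
  [-2]  conj(Y_{5,-2})(Ω₁) = (0.076043, -0.041325) ; Y_{5,-2}(Ω₂) = (-0.217346, 0.247124) ; Δ = (-0.006315, 0.027774)
  [-1]  conj(Y_{5,-1})(Ω₁) = (0.094077, 0.370138) ; Y_{5,-1}(Ω₂) = (0.016263, 0.035961) ; Δ = (-0.011780, 0.009402)
  [+0]  conj(Y_{5,0})(Ω₁) = (-0.753910, -0.000000) ; Y_{5,0}(Ω₂) = (-0.321885, 0.000000) ; Δ = (0.242673, 0.000000)
  [+1]  conj(Y_{5,1})(Ω₁) = (-0.094077, 0.370138) ; Y_{5,1}(Ω₂) = (-0.016263, 0.035961) ; Δ = (-0.011780, -0.009402)
  [+2]  conj(Y_{5,2})(Ω₁) = (0.076043, 0.041325) ; Y_{5,2}(Ω₂) = (-0.217346, -0.247124) ; Δ = (-0.006315, -0.027774)
  [+3]  conj(Y_{5,3})(Ω₁) = (0.008076, -0.008727) ; Y_{5,3}(Ω₂) = (-0.111031, 0.033940) ; Δ = (-0.000600, 0.001243)
  [+4]  conj(Y_{5,4})(Ω₁) = (-0.000573, -0.000884) ; Y_{5,4}(Ω₂) = (0.042794, -0.332378) ; Δ = (-0.000318, 0.000153)
  [+5]  conj(Y_{5,5})(Ω₁) = (-0.000053, 0.000018) ; Y_{5,5}(Ω₂) = (-0.329861, -0.203493) ; Δ = (0.000021, 0.000005)
Total Σ_m = (0.204685, -0.000000). Multiply by 1.142397: (0.233832, -0.000000). P_5(cos γ) = 0.233832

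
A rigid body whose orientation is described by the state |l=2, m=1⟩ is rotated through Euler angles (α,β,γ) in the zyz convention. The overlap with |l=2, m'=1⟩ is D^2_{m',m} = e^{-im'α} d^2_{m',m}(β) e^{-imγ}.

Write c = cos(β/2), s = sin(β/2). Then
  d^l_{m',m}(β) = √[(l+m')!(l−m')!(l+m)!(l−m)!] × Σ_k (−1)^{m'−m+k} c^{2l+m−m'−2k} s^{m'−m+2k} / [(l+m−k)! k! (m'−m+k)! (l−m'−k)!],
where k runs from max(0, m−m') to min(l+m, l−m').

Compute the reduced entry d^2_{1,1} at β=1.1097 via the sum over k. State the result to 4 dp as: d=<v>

d^2_{1,1}(β=1.1097) via the finite sum:
Half-angle: c=0.849979, s=0.526816. N=√(6·1·6·1)=6.000000
k: max(0,(1)−(1))=0 … min(2+(1),2−(1))=1
  k=0: (−1)^0·6.0000/(6)·0.8500^4·0.5268^0 = +0.521956
  k=1: (−1)^1·6.0000/(2)·0.8500^2·0.5268^2 = -0.601528
d^2_{1,1}(1.1097) = +0.521956 -0.601528 = -0.079572

d=-0.0796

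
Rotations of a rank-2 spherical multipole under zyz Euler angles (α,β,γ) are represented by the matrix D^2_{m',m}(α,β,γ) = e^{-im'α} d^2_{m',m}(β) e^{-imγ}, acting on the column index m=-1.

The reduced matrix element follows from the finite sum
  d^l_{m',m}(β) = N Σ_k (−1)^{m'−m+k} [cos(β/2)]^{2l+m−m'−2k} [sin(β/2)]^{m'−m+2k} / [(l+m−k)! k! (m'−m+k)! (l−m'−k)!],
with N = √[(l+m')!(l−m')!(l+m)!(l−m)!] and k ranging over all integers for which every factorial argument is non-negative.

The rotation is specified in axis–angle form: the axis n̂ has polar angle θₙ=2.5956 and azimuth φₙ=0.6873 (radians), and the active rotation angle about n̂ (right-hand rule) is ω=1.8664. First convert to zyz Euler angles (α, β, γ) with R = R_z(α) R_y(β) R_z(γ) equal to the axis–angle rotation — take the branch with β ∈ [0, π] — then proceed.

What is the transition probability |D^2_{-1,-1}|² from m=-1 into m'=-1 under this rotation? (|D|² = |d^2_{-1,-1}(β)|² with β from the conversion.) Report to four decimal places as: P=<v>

P=0.0629

Axis–angle → zyz. n̂ = (sinθₙcosφₙ, sinθₙsinφₙ, cosθₙ) = (+0.401373, +0.329450, -0.854612), ω = 1.8664.
R = I cosω + sinω [n̂]ₓ + (1−cosω) n̂n̂ᵀ gives
  R = [-0.083285, +0.988299, -0.127785; -0.646791, -0.151161, -0.747537; -0.758106, +0.020391, +0.651812]
β = atan2(√(R₁₃²+R₂₃²), R₃₃) = 0.860825; α = atan2(R₂₃, R₁₃) mod 2π = 4.543084; γ = atan2(R₃₂, −R₃₁) mod 2π = 0.026891
D^2_{-1,-1}(4.5431,0.8608,0.0269) = e^{-i·-1·4.5431}·d^2_{-1,-1}(0.8608)·e^{-i·-1·0.0269}. Compute d first:
With c≡cos(β/2)=0.908794 and s≡sin(β/2)=0.417246, N=[1·6·1·6]^{1/2}=6.000000
The bounds max(0,m−m')=0 and min(l+m,l−m')=1 give 2 terms
  k=0: (−1)^0·6.0000/(6)·0.9088^4·0.4172^0 = +0.682121
  k=1: (−1)^1·6.0000/(2)·0.9088^2·0.4172^2 = -0.431356
d^2_{-1,-1}(0.8608) = +0.682121 -0.431356 = +0.250765
|D^2_{-1,-1}|² = |d^2_{-1,-1}(β)|² = (+0.250765)² = 0.062883 (the z-rotation phases have unit modulus)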